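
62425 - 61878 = 547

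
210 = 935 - 725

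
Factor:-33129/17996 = - 2^( - 2)*3^4*11^ ( - 1) = -81/44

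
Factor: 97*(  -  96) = -9312 = - 2^5*3^1*97^1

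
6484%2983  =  518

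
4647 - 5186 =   -  539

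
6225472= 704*8843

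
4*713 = 2852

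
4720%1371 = 607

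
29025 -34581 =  - 5556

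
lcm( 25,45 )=225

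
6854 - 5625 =1229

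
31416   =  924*34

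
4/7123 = 4/7123=0.00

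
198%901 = 198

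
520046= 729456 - 209410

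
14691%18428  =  14691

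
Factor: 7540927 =2237^1 * 3371^1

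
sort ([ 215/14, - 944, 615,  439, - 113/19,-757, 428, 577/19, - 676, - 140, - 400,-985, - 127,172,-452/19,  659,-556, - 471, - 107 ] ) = [ - 985, - 944,-757,-676 , - 556, - 471,  -  400,  -  140, - 127,  -  107,-452/19 , - 113/19, 215/14 , 577/19,172,428, 439,615,659 ] 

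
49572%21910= 5752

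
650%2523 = 650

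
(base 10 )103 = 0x67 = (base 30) 3D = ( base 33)34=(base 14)75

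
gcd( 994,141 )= 1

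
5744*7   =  40208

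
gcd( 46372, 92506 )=2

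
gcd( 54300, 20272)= 724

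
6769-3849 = 2920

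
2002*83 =166166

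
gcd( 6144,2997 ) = 3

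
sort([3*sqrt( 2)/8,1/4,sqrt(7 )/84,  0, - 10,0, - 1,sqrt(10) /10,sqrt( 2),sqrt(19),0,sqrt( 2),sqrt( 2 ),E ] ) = [ - 10, - 1,0, 0 , 0,sqrt(7 )/84,  1/4,sqrt( 10 )/10,3 * sqrt ( 2 )/8, sqrt( 2 ),sqrt(2),sqrt(2) , E,  sqrt( 19)]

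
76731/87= 881+28/29 = 881.97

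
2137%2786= 2137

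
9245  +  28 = 9273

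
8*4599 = 36792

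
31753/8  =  31753/8  =  3969.12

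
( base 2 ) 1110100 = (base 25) 4g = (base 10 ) 116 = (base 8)164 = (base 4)1310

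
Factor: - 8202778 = - 2^1 * 4101389^1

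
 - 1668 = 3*( - 556) 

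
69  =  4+65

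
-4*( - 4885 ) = 19540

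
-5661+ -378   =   - 6039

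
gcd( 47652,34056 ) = 132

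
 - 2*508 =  - 1016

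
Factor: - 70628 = -2^2*17657^1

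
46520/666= 23260/333 = 69.85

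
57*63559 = 3622863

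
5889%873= 651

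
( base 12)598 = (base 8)1504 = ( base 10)836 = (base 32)q4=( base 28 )11O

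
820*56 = 45920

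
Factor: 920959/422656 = 70843/32512 = 2^( - 8 )*127^(-1) * 70843^1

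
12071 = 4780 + 7291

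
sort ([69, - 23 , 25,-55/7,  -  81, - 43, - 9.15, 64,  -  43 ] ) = [ - 81, - 43, - 43, - 23, - 9.15, - 55/7,  25,64, 69] 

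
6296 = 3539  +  2757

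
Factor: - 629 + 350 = -279= - 3^2*31^1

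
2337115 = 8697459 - 6360344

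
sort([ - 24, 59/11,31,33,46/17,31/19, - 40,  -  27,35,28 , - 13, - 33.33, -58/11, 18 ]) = [ - 40, - 33.33,  -  27, - 24, - 13, - 58/11,31/19, 46/17,  59/11,18,28,31,33,35 ]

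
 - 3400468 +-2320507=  - 5720975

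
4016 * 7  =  28112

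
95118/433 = 95118/433 = 219.67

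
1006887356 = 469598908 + 537288448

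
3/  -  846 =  - 1/282 = - 0.00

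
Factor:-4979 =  - 13^1*383^1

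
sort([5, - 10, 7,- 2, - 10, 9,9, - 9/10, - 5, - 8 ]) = [ - 10, - 10, - 8,  -  5,-2, - 9/10, 5, 7,9,9 ]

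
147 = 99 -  - 48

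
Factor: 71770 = 2^1*5^1*7177^1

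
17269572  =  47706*362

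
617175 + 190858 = 808033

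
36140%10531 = 4547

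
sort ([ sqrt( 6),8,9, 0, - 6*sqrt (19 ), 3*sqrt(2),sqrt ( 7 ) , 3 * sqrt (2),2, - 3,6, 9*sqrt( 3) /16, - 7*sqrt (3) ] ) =[ - 6*sqrt (19),-7*sqrt( 3), - 3, 0,9 * sqrt( 3)/16,2,sqrt( 6 ),sqrt( 7),3 * sqrt(2), 3 * sqrt( 2),6,8,9 ]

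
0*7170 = 0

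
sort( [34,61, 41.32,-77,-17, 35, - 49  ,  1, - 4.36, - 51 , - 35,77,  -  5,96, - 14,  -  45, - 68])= [ - 77,  -  68, - 51,  -  49, - 45, - 35, - 17, - 14, - 5,-4.36,1, 34,35, 41.32,  61,77, 96] 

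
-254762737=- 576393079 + 321630342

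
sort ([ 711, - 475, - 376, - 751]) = [- 751, - 475, - 376,711]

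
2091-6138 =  - 4047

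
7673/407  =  18 + 347/407  =  18.85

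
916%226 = 12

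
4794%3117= 1677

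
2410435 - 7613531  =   - 5203096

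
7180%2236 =472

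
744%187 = 183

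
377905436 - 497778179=-119872743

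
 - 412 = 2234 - 2646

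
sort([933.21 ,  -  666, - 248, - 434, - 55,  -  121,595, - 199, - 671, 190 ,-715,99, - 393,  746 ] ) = [ - 715, - 671, - 666, - 434, - 393,-248,-199, - 121, - 55, 99, 190, 595, 746, 933.21]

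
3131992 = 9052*346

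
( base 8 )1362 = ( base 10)754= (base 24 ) 17a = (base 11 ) 626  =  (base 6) 3254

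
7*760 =5320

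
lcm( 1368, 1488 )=84816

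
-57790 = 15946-73736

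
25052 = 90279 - 65227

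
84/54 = 1+ 5/9 = 1.56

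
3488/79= 44 + 12/79 = 44.15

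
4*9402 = 37608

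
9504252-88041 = 9416211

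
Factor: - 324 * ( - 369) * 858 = 2^3 * 3^7*11^1*13^1 * 41^1 = 102579048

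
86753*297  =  25765641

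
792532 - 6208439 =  - 5415907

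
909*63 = 57267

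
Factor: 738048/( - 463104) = -3^( - 2 )* 31^2 * 67^(- 1 ) = - 961/603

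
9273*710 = 6583830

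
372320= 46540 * 8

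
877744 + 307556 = 1185300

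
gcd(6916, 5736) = 4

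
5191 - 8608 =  - 3417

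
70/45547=70/45547= 0.00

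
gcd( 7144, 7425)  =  1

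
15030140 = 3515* 4276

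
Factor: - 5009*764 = - 3826876 = - 2^2*191^1*5009^1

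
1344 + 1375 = 2719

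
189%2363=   189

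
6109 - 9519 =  - 3410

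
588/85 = 6 + 78/85 = 6.92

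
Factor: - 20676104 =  - 2^3*19^1*136027^1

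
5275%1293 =103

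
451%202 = 47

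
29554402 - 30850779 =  - 1296377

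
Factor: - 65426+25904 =-2^1 *3^1*7^1*941^1 = - 39522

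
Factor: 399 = 3^1*7^1*19^1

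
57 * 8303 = 473271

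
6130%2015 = 85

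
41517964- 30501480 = 11016484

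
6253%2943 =367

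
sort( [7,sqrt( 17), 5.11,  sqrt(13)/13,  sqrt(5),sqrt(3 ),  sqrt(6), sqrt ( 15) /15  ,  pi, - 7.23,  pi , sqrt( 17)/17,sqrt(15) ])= [ - 7.23, sqrt(17 ) /17, sqrt(15)/15, sqrt( 13 )/13, sqrt(3 ),sqrt ( 5), sqrt ( 6), pi,pi,  sqrt(15 ), sqrt( 17),5.11,7]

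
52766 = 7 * 7538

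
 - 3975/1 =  - 3975 =-3975.00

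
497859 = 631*789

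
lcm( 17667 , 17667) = 17667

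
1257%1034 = 223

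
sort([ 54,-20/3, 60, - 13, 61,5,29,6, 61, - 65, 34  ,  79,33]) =[ - 65, -13, - 20/3, 5,6 , 29 , 33, 34,54,  60, 61,  61, 79]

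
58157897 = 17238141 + 40919756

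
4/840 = 1/210 = 0.00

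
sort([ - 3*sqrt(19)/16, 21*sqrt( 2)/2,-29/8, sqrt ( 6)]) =[-29/8, - 3*sqrt( 19 )/16, sqrt( 6), 21*sqrt(2) /2 ] 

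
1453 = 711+742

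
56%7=0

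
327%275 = 52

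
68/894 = 34/447= 0.08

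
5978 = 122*49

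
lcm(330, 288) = 15840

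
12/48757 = 12/48757 = 0.00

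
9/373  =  9/373 = 0.02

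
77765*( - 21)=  - 1633065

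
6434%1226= 304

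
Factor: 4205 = 5^1 * 29^2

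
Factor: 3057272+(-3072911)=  - 3^1*13^1*401^1=- 15639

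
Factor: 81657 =3^2*43^1* 211^1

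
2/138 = 1/69=0.01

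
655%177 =124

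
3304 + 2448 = 5752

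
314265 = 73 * 4305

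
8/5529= 8/5529 = 0.00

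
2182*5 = 10910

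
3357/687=4  +  203/229  =  4.89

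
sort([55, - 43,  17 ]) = [- 43, 17,55 ]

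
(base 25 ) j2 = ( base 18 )189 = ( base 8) 735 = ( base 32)ET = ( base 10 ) 477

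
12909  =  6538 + 6371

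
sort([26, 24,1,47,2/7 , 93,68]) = [2/7, 1  ,  24,26,47, 68, 93]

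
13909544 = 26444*526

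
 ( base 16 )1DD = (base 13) 2A9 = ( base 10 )477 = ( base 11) 3A4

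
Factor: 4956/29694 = 2^1*7^(  -  1)* 59^1*101^( -1) = 118/707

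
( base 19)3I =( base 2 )1001011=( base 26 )2N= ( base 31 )2d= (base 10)75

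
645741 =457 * 1413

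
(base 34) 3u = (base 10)132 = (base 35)3R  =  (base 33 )40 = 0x84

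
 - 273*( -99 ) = 27027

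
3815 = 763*5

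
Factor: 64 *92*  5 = 2^8*5^1*23^1 = 29440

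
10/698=5/349 = 0.01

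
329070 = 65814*5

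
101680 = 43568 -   -  58112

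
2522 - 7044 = -4522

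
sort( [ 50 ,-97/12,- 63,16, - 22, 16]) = [ - 63,-22,  -  97/12,16,16, 50] 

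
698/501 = 698/501=1.39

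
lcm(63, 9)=63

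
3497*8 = 27976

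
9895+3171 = 13066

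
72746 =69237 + 3509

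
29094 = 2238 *13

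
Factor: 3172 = 2^2*13^1*61^1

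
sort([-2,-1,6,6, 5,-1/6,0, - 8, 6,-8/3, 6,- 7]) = [  -  8,  -  7, -8/3,  -  2, - 1,-1/6,0,5, 6, 6, 6, 6] 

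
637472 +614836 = 1252308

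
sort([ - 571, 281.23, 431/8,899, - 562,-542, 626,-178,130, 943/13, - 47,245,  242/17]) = [ - 571,  -  562 ,-542,-178, - 47,242/17,431/8,943/13, 130, 245,281.23,626, 899 ]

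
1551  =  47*33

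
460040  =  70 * 6572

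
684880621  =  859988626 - 175108005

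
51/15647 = 51/15647 = 0.00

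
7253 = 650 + 6603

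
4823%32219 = 4823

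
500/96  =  5 + 5/24 = 5.21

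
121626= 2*60813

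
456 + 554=1010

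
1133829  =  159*7131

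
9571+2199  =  11770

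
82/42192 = 41/21096 = 0.00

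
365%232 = 133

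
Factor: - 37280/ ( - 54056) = 2^2*5^1 * 29^ ( -1) = 20/29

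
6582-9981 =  - 3399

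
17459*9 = 157131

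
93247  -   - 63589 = 156836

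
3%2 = 1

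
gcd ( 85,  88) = 1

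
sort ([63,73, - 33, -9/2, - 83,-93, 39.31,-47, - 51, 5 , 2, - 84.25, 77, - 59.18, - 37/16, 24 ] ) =[ - 93,-84.25, - 83, - 59.18,  -  51,-47, - 33, - 9/2, - 37/16, 2, 5,24,  39.31, 63,73, 77] 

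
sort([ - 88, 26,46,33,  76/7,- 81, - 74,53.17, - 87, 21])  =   [ - 88 , -87, - 81, - 74, 76/7, 21, 26, 33, 46, 53.17]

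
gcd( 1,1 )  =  1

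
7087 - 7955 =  - 868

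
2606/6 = 1303/3 =434.33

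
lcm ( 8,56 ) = 56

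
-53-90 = -143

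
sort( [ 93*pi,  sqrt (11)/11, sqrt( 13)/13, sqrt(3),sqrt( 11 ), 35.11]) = [sqrt(13)/13,sqrt( 11)/11, sqrt( 3), sqrt( 11), 35.11, 93*pi]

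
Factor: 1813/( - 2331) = - 7/9  =  - 3^ ( - 2)*7^1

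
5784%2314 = 1156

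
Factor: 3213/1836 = 7/4 =2^( - 2)*7^1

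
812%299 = 214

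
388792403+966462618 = 1355255021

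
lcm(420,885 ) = 24780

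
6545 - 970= 5575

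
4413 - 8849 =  - 4436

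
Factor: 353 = 353^1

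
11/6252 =11/6252 = 0.00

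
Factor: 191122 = 2^1*95561^1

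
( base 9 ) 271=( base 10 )226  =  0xE2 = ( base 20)B6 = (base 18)CA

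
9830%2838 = 1316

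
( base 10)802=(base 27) 12J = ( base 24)19A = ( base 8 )1442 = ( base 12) 56A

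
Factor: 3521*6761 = 7^1 * 503^1*6761^1 = 23805481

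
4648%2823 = 1825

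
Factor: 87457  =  19^1*4603^1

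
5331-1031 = 4300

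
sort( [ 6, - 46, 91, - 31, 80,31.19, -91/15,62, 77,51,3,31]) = [ - 46, - 31, -91/15,3, 6,31,31.19, 51, 62,77, 80,91]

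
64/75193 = 64/75193 = 0.00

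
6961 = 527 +6434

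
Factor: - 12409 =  - 12409^1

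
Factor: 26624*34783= 2^11*7^1*13^1*4969^1 = 926062592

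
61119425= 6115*9995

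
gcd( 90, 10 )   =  10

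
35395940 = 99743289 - 64347349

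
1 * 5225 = 5225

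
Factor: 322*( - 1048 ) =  - 337456 = - 2^4*7^1*23^1*131^1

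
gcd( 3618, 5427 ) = 1809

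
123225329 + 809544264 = 932769593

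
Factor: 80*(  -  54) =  - 2^5*3^3*5^1 = - 4320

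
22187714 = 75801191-53613477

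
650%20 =10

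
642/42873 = 214/14291 = 0.01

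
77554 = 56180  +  21374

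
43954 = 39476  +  4478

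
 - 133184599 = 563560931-696745530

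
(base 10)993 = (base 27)19l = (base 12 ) 6A9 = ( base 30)133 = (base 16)3e1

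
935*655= 612425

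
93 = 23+70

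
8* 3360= 26880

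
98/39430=49/19715 = 0.00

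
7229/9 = 803 + 2/9 = 803.22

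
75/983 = 75/983=0.08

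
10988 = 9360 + 1628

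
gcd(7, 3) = 1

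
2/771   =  2/771 = 0.00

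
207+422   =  629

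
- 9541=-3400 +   -  6141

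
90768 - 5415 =85353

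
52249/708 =52249/708 = 73.80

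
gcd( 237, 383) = 1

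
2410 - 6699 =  - 4289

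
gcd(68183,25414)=1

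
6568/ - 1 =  - 6568 + 0/1 = - 6568.00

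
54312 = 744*73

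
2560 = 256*10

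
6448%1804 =1036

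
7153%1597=765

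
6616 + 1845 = 8461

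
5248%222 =142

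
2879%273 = 149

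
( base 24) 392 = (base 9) 2602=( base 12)1162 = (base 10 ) 1946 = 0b11110011010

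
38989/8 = 4873+5/8= 4873.62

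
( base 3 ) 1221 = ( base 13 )40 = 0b110100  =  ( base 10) 52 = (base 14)3a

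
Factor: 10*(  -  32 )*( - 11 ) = 3520 = 2^6*5^1*11^1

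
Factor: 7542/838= 3^2 = 9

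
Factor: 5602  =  2^1* 2801^1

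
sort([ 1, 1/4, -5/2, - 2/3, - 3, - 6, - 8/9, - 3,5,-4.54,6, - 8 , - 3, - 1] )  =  [ - 8, - 6, - 4.54, - 3, - 3, - 3,- 5/2, - 1, - 8/9,  -  2/3, 1/4,1, 5, 6 ] 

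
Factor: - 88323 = - 3^1*59^1*  499^1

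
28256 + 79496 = 107752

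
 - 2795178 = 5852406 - 8647584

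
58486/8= 7310 + 3/4 = 7310.75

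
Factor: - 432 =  - 2^4*3^3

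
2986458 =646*4623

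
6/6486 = 1/1081 = 0.00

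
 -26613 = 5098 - 31711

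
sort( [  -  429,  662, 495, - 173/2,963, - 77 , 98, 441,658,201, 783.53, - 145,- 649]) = [ - 649, - 429,  -  145, - 173/2, - 77,  98, 201, 441, 495,658,662,  783.53,  963]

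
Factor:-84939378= - 2^1* 3^1*17^1*79^1* 83^1*127^1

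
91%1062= 91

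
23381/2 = 11690+1/2 = 11690.50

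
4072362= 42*96961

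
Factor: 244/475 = 2^2*5^ ( - 2 )*19^( - 1)*61^1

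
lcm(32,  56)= 224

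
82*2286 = 187452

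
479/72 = 479/72 = 6.65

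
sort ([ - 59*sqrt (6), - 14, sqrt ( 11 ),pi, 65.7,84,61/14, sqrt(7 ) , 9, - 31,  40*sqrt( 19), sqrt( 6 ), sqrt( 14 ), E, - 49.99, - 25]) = [ - 59*sqrt (6), - 49.99, - 31,  -  25,- 14,sqrt( 6), sqrt(7), E, pi,sqrt( 11 ), sqrt ( 14), 61/14, 9, 65.7,84,40*sqrt(19)]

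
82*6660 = 546120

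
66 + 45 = 111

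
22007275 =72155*305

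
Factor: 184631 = 184631^1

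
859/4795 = 859/4795= 0.18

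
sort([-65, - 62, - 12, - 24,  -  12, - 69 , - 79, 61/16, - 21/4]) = [ - 79, - 69, - 65, - 62, - 24,  -  12, - 12,-21/4,61/16] 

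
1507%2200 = 1507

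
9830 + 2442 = 12272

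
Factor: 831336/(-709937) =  - 2^3*3^1*11^1*17^ ( - 1) *47^1*67^1*41761^(-1)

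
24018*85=2041530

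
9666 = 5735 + 3931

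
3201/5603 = 3201/5603= 0.57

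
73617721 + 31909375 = 105527096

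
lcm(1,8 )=8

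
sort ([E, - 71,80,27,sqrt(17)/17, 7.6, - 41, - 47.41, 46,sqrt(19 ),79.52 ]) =[-71, - 47.41, - 41, sqrt(17) /17, E,sqrt( 19), 7.6,27, 46,79.52,80] 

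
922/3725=922/3725 = 0.25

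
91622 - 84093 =7529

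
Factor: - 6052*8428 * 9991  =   - 2^4*7^2*17^1 *43^1*89^1*97^1*103^1 = - 509603503696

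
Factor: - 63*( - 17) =1071= 3^2 * 7^1*17^1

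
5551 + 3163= 8714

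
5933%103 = 62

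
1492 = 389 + 1103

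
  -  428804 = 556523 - 985327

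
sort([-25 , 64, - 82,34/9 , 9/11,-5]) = [ - 82, - 25 , - 5,9/11, 34/9,64 ] 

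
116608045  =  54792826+61815219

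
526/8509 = 526/8509=0.06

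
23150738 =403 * 57446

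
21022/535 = 39 + 157/535 = 39.29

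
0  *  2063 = 0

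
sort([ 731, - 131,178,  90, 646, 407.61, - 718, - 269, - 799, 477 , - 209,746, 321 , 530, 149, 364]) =[-799, - 718,  -  269,  -  209, - 131, 90, 149, 178,  321,364 , 407.61, 477, 530 , 646, 731, 746 ]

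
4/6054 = 2/3027= 0.00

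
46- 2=44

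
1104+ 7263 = 8367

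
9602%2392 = 34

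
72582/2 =36291 = 36291.00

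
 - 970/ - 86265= 194/17253 = 0.01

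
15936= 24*664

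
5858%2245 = 1368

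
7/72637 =7/72637=0.00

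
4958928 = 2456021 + 2502907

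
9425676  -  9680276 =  - 254600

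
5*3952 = 19760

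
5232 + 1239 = 6471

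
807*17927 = 14467089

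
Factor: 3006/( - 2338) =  - 9/7 = -3^2 * 7^( -1 ) 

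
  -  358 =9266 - 9624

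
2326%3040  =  2326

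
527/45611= 31/2683   =  0.01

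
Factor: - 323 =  - 17^1*19^1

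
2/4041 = 2/4041=0.00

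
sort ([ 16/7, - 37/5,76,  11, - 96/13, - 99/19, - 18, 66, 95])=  [ - 18,-37/5, - 96/13, - 99/19,16/7, 11, 66, 76, 95 ] 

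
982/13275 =982/13275 = 0.07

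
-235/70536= - 1 + 70301/70536 = -  0.00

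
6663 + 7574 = 14237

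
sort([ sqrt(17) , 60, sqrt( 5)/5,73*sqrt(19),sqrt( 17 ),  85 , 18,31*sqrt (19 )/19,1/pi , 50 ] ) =[ 1/pi, sqrt(5)/5 , sqrt( 17 ),sqrt(17), 31 * sqrt(19)/19,18, 50, 60,85 , 73 * sqrt(19 )] 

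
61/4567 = 61/4567 = 0.01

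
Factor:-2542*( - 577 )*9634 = 2^2 * 31^1*41^1  *  577^1*4817^1= 14130515356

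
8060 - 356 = 7704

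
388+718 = 1106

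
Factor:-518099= - 518099^1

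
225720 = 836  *270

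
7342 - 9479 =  - 2137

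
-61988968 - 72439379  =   - 134428347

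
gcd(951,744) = 3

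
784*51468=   40350912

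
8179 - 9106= - 927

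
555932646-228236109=327696537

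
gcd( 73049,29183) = 1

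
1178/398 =589/199 = 2.96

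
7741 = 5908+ 1833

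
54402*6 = 326412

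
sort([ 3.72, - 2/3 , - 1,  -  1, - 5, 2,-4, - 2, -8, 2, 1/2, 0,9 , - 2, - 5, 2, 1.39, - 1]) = [- 8, - 5, -5, - 4, - 2, - 2, - 1, - 1 ,-1, - 2/3, 0 , 1/2, 1.39, 2, 2 , 2,3.72, 9]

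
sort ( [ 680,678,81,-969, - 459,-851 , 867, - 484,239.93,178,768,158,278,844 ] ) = [ - 969,-851,-484,-459,81,158 , 178,239.93 , 278,678,680, 768,844 , 867]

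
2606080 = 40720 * 64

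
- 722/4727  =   - 1 + 4005/4727  =  - 0.15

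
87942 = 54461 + 33481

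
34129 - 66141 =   -  32012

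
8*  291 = 2328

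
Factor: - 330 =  - 2^1*3^1*5^1  *11^1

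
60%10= 0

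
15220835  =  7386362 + 7834473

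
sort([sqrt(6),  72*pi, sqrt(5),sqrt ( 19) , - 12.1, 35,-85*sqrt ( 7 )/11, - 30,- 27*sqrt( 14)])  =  [- 27*sqrt(14) , - 30, - 85*sqrt( 7 ) /11, - 12.1, sqrt ( 5), sqrt(6 ), sqrt( 19 ),35,72 *pi]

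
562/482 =1  +  40/241 = 1.17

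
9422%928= 142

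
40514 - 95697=  -  55183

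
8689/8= 8689/8 = 1086.12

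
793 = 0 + 793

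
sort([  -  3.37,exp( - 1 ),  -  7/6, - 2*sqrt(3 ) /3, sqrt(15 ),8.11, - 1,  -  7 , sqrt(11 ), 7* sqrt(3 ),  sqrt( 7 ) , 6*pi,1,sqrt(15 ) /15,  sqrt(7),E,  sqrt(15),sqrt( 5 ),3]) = [ - 7, - 3.37, - 7/6,  -  2*sqrt(3)/3, - 1, sqrt(15)/15,exp(-1 ), 1 , sqrt (5 ), sqrt (7 ), sqrt(7), E,3, sqrt( 11 ),sqrt(15 ),sqrt( 15 ), 8.11, 7*sqrt( 3),6*pi ] 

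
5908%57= 37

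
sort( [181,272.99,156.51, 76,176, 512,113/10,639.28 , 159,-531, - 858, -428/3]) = [ - 858, - 531, - 428/3, 113/10, 76, 156.51,  159,176, 181, 272.99,512,639.28] 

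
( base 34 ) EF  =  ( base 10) 491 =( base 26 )IN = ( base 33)et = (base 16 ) 1eb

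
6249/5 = 1249 + 4/5=1249.80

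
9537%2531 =1944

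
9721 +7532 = 17253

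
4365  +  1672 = 6037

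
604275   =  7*86325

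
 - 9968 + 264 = -9704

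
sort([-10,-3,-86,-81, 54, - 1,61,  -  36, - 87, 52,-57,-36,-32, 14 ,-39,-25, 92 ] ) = [ - 87, - 86, - 81,-57,-39,-36,-36, - 32,- 25,-10, - 3 ,-1, 14,52,54, 61, 92 ] 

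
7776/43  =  7776/43 = 180.84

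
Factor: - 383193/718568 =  - 2^( - 3)*3^2*42577^1 * 89821^( - 1)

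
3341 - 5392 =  -2051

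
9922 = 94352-84430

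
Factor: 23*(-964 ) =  - 22172 = - 2^2*23^1*241^1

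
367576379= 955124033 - 587547654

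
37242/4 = 9310  +  1/2 = 9310.50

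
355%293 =62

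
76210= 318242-242032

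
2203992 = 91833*24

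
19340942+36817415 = 56158357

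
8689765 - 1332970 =7356795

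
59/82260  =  59/82260 = 0.00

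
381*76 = 28956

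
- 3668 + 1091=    -2577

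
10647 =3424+7223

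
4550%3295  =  1255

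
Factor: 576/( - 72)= -2^3 = - 8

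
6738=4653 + 2085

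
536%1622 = 536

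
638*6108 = 3896904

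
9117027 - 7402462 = 1714565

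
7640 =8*955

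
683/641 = 1+ 42/641= 1.07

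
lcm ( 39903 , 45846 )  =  2154762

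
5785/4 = 5785/4 = 1446.25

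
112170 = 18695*6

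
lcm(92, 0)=0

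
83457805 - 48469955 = 34987850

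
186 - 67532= - 67346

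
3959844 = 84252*47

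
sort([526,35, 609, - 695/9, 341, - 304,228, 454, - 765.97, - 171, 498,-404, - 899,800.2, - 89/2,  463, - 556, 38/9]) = [  -  899, - 765.97, - 556 , - 404, - 304,-171, - 695/9, - 89/2,38/9, 35, 228, 341, 454,463,498,526 , 609,800.2]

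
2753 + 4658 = 7411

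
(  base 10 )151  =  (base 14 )AB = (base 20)7B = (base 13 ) b8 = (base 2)10010111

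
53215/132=53215/132 = 403.14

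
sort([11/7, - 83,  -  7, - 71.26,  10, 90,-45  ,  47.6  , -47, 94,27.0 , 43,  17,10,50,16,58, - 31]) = [ - 83,  -  71.26, - 47, - 45, - 31, - 7,  11/7,10,10, 16,17,  27.0,43,47.6, 50, 58,90,94 ] 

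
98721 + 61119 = 159840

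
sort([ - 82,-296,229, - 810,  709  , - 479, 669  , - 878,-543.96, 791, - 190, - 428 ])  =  [ - 878,-810,  -  543.96, - 479, - 428,-296, - 190,-82, 229,669,709 , 791]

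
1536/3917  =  1536/3917=0.39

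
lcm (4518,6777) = 13554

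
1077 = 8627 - 7550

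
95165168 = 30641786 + 64523382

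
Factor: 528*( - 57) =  - 2^4 * 3^2*11^1*19^1 = -30096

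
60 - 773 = -713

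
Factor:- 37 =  - 37^1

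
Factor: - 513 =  - 3^3 *19^1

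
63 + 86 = 149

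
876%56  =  36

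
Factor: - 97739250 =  - 2^1*3^1*5^3*7^1*18617^1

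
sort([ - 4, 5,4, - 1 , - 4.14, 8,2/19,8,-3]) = [ - 4.14, - 4,  -  3, - 1, 2/19, 4, 5,  8,8 ]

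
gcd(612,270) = 18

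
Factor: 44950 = 2^1*5^2*29^1*31^1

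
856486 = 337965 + 518521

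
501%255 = 246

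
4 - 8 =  - 4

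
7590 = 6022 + 1568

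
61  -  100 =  - 39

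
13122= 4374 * 3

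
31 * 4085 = 126635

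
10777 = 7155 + 3622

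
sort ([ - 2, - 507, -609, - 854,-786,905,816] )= [ - 854,-786, - 609, - 507, - 2 , 816, 905]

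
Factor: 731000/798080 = 425/464 = 2^(  -  4 )*5^2*17^1 * 29^(-1) 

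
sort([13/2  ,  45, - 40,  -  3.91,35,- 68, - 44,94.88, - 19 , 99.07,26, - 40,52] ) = [ - 68,-44, - 40, - 40, - 19,-3.91, 13/2, 26,35,45,52,  94.88, 99.07] 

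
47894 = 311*154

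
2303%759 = 26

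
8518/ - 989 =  - 8518/989= - 8.61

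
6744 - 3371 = 3373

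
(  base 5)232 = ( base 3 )2111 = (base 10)67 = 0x43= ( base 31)25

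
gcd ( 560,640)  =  80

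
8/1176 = 1/147 = 0.01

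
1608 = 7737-6129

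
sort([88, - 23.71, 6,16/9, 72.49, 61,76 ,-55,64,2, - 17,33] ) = [- 55, - 23.71, - 17,16/9, 2,6,33,61, 64,72.49  ,  76,88]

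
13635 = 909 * 15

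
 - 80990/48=- 1688 + 17/24 = - 1687.29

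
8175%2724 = 3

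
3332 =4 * 833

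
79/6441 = 79/6441 = 0.01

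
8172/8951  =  8172/8951  =  0.91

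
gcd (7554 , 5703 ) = 3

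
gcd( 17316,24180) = 156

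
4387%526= 179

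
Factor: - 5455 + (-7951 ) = - 2^1*6703^1 = - 13406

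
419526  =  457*918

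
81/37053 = 9/4117 = 0.00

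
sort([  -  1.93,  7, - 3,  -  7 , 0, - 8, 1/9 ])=[ - 8,-7, - 3, - 1.93, 0,1/9,  7]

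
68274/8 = 8534 + 1/4 = 8534.25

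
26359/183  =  26359/183   =  144.04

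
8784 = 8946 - 162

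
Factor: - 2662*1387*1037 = - 3828805178 = - 2^1*11^3*17^1 * 19^1  *  61^1*73^1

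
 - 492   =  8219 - 8711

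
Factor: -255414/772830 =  - 3^( - 1 ) * 5^( - 1)*31^( -1)*277^( - 1) * 42569^1 = - 42569/128805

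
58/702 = 29/351 = 0.08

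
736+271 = 1007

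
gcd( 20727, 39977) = 7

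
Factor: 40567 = 113^1*359^1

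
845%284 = 277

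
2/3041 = 2/3041 = 0.00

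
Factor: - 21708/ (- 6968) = 81/26 =2^( - 1)*3^4*13^( - 1 ) 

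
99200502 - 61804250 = 37396252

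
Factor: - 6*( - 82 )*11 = 2^2*3^1*11^1*41^1 = 5412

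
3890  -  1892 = 1998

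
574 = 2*287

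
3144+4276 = 7420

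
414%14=8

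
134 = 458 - 324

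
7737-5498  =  2239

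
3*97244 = 291732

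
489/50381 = 489/50381 = 0.01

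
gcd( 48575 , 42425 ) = 25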